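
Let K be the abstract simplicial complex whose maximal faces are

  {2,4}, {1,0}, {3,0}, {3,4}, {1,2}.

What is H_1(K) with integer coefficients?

K has 5 vertices, 5 edges.
rank ∂_1 = 4, rank ∂_2 = 0 ⇒ b_1 = 5 − 4 − 0 = 1. So H_1 ≅ Z.

H_1 = Z.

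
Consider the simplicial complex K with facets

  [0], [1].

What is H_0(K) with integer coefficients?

We work with the vertex ordering 0 < 1. The simplices of K, each written with vertices in increasing order, are:

  0-simplices (2): [0], [1]

Hence C_0 ≅ Z^2.

Now H_k = ker ∂_k / im ∂_{k+1}, so:

  H_0: rank C_0 − rank ∂_1 = 2 − 0 = 2, and there is no ∂_1, so H_0 = Z^2.

H_0 ≅ Z^2.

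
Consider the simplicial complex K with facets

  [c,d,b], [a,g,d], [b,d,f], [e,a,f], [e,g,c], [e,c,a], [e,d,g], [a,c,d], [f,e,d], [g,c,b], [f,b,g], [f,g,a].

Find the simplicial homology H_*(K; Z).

K has 7 vertices, 18 edges, 12 triangles.
rank ∂_0 = 0, rank ∂_1 = 6 ⇒ b_0 = 7 − 0 − 6 = 1; all invariant factors of ∂_1 are 1 so no torsion. So H_0 ≅ Z.
rank ∂_1 = 6, rank ∂_2 = 12 ⇒ b_1 = 18 − 6 − 12 = 0; ∂_2 has invariant factor(s) [2] giving torsion. So H_1 ≅ Z/2.
rank ∂_2 = 12, rank ∂_3 = 0 ⇒ b_2 = 12 − 12 − 0 = 0. So H_2 ≅ 0.

H_0 ≅ Z,  H_1 ≅ Z/2,  H_2 = 0.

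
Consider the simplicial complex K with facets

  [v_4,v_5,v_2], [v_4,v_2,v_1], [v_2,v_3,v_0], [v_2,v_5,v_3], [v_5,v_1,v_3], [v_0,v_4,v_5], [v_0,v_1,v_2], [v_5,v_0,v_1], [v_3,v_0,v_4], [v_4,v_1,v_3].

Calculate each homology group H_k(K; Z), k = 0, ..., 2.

H_0 = Z,  H_1 = Z/2Z,  H_2 = 0.

Fix the vertex order v_0 < v_1 < v_2 < v_3 < v_4 < v_5 and write every simplex with vertices in increasing order. Then dim K = 2 and the simplices of K are:

  0-simplices (6): [v_0], [v_1], [v_2], [v_3], [v_4], [v_5]
  1-simplices (15): (15 of them)
  2-simplices (10): [v_0,v_1,v_2], [v_0,v_1,v_5], [v_0,v_2,v_3], [v_0,v_3,v_4], [v_0,v_4,v_5], [v_1,v_2,v_4], [v_1,v_3,v_4], [v_1,v_3,v_5], [v_2,v_3,v_5], [v_2,v_4,v_5]

Hence C_0 ≅ Z^6, C_1 ≅ Z^15, C_2 ≅ Z^10.

The boundary map ∂_1: C_1 → C_0 is given by ∂[p,q] = [q] − [p].
The 6×15 boundary matrix has rank 5 and Smith normal form diag(1,1,1,1,1).

∂_2: C_2 → C_1 sends each 2-simplex [p,q,r] to [q,r] − [p,r] + [p,q]. For instance
  ∂[v_2,v_4,v_5] = [v_4,v_5] − [v_2,v_5] + [v_2,v_4],
  ∂[v_2,v_3,v_5] = [v_3,v_5] − [v_2,v_5] + [v_2,v_3].
This gives a 15×10 integer matrix of rank 10; reducing to Smith normal form yields diagonal entries (1,1,1,1,1,1,1,1,1,2).

From H_k ≅ ker(∂_k) / im(∂_{k+1}) we obtain:

  H_0: rank C_0 − rank ∂_1 = 6 − 5 = 1, and the invariant factors of ∂_1 are all 1, so H_0 = Z.
  H_1: rank ker ∂_1 − rank ∂_2 = (15 − 5) − 10 = 0, and ∂_2 has invariant factor 2 > 1, so H_1 = Z/2Z.
  H_2: rank ker ∂_2 − rank ∂_3 = (10 − 10) − 0 = 0, and there is no ∂_3, so H_2 = 0.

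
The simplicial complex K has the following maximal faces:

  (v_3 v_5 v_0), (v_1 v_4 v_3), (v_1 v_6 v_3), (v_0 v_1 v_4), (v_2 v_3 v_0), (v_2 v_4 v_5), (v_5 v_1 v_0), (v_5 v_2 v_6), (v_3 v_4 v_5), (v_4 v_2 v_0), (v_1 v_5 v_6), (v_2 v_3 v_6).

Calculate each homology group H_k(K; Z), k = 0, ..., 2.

We work with the vertex ordering v_0 < v_1 < v_2 < v_3 < v_4 < v_5 < v_6. The simplices of K, each written with vertices in increasing order, are:

  0-simplices (7): [v_0], [v_1], [v_2], [v_3], [v_4], [v_5], [v_6]
  1-simplices (18): (18 of them)
  2-simplices (12): (12 of them)

so the chain groups are C_0 ≅ Z^7, C_1 ≅ Z^18, C_2 ≅ Z^12.

The boundary map ∂_1: C_1 → C_0 sends each edge [p,q] (with p < q) to q − p.
The resulting 7×18 matrix has rank 6, and its Smith normal form has invariant factors (1,1,1,1,1,1).

∂_2: C_2 → C_1 maps a triangle to the signed sum of its edges. For instance
  ∂[v_1,v_3,v_6] = [v_3,v_6] − [v_1,v_6] + [v_1,v_3],
  ∂[v_3,v_4,v_5] = [v_4,v_5] − [v_3,v_5] + [v_3,v_4].
This gives a 18×12 integer matrix of rank 12; reducing to Smith normal form yields diagonal entries (1,1,1,1,1,1,1,1,1,1,1,2).

Now H_k = ker ∂_k / im ∂_{k+1}, so:

  H_0: rank C_0 − rank ∂_1 = 7 − 6 = 1, and the invariant factors of ∂_1 are all 1, so H_0 = Z.
  H_1: rank ker ∂_1 − rank ∂_2 = (18 − 6) − 12 = 0, and ∂_2 has invariant factor 2 > 1, so H_1 = Z/2.
  H_2: rank ker ∂_2 − rank ∂_3 = (12 − 12) − 0 = 0, and there is no ∂_3, so H_2 = 0.

As a check, the Euler characteristic is 7 − 18 + 12 = 1, which agrees with 1 − 0 + 0 = 1.

H_0 = Z,  H_1 = Z/2,  H_2 = 0.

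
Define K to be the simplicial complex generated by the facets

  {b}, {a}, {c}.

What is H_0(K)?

Order the vertices as a < b < c. Listing each simplex with vertices in this order, K has dimension 0 with simplices:

  0-simplices (3): a, b, c

so the chain groups are C_0 ≅ Z^3.

Reading off H_k = ker ∂_k / im ∂_{k+1}:

  H_0: rank C_0 − rank ∂_1 = 3 − 0 = 3, and there is no ∂_1, so H_0 ≅ Z^3.

(K is a triangulation of a set of 3 points.)

H_0 = Z^3.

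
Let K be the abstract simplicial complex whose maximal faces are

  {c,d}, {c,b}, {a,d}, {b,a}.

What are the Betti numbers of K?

We work with the vertex ordering a < b < c < d. The simplices of K, each written with vertices in increasing order, are:

  0-simplices (4): a, b, c, d
  1-simplices (4): ab, ad, bc, cd

giving chain groups C_0 ≅ Z^4, C_1 ≅ Z^4.

∂_1: C_1 → C_0 maps an edge to its endpoints' difference, ∂[p,q] = q − p. For instance
  ∂ab = b − a.
The 4×4 boundary matrix has rank 3 and Smith normal form diag(1,1,1).

From H_k ≅ ker(∂_k) / im(∂_{k+1}) we obtain:

  H_0: rank C_0 − rank ∂_1 = 4 − 3 = 1, and the invariant factors of ∂_1 are all 1, so H_0 = Z.
  H_1: rank ker ∂_1 − rank ∂_2 = (4 − 3) − 0 = 1, and there is no ∂_2, so H_1 = Z.

Hence the Betti numbers are b_0 = 1, b_1 = 1.

b_0 = 1, b_1 = 1.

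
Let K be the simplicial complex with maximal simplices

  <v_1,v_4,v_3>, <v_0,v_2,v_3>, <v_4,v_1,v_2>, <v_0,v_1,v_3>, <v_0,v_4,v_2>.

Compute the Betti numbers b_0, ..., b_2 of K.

b_0 = 1, b_1 = 1, b_2 = 0.

K has 5 vertices, 10 edges, 5 triangles.
rank ∂_0 = 0, rank ∂_1 = 4 ⇒ b_0 = 5 − 0 − 4 = 1; all invariant factors of ∂_1 are 1 so no torsion. So H_0 ≅ Z.
rank ∂_1 = 4, rank ∂_2 = 5 ⇒ b_1 = 10 − 4 − 5 = 1; all invariant factors of ∂_2 are 1 so no torsion. So H_1 ≅ Z.
rank ∂_2 = 5, rank ∂_3 = 0 ⇒ b_2 = 5 − 5 − 0 = 0. So H_2 ≅ 0.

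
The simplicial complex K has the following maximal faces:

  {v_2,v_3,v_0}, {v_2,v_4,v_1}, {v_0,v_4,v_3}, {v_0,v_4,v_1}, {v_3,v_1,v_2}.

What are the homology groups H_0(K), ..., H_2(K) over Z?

K has 5 vertices, 10 edges, 5 triangles.
rank ∂_0 = 0, rank ∂_1 = 4 ⇒ b_0 = 5 − 0 − 4 = 1; all invariant factors of ∂_1 are 1 so no torsion. So H_0 ≅ Z.
rank ∂_1 = 4, rank ∂_2 = 5 ⇒ b_1 = 10 − 4 − 5 = 1; all invariant factors of ∂_2 are 1 so no torsion. So H_1 ≅ Z.
rank ∂_2 = 5, rank ∂_3 = 0 ⇒ b_2 = 5 − 5 − 0 = 0. So H_2 ≅ 0.

H_0 = Z,  H_1 = Z,  H_2 = 0.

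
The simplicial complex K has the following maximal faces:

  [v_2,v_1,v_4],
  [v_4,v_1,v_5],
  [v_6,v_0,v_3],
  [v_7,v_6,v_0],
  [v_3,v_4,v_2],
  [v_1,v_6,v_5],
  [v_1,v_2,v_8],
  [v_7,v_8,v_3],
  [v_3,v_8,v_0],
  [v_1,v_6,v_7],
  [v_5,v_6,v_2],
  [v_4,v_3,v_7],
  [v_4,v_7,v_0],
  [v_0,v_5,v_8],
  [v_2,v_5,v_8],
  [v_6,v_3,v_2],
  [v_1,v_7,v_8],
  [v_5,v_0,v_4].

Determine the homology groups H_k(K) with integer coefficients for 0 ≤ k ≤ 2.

H_0 ≅ Z,  H_1 ≅ Z × Z/2,  H_2 = 0.

Order the vertices as v_0 < v_1 < v_2 < v_3 < v_4 < v_5 < v_6 < v_7 < v_8. Listing each simplex with vertices in this order, K has dimension 2 with simplices:

  0-simplices (9): [v_0], [v_1], [v_2], [v_3], [v_4], [v_5], [v_6], [v_7], [v_8]
  1-simplices (27): (27 of them)
  2-simplices (18): (18 of them)

Hence C_0 ≅ Z^9, C_1 ≅ Z^27, C_2 ≅ Z^18.

The boundary map ∂_1: C_1 → C_0 sends each edge [p,q] (with p < q) to q − p. For instance
  ∂[v_0,v_4] = [v_4] − [v_0].
As a 9×27 matrix over Z this has rank 8, with invariant factors (1,1,1,1,1,1,1,1).

The boundary map ∂_2: C_2 → C_1 sends each 2-simplex [p,q,r] to [q,r] − [p,r] + [p,q]. For instance
  ∂[v_1,v_5,v_6] = [v_5,v_6] − [v_1,v_6] + [v_1,v_5],
  ∂[v_1,v_2,v_8] = [v_2,v_8] − [v_1,v_8] + [v_1,v_2].
The 27×18 boundary matrix has rank 18 and Smith normal form diag(1,1,1,1,1,1,1,1,1,1,1,1,1,1,1,1,1,2).

From H_k ≅ ker(∂_k) / im(∂_{k+1}) we obtain:

  H_0: rank C_0 − rank ∂_1 = 9 − 8 = 1, and the invariant factors of ∂_1 are all 1, so H_0 ≅ Z.
  H_1: rank ker ∂_1 − rank ∂_2 = (27 − 8) − 18 = 1, and ∂_2 has invariant factor 2 > 1, so H_1 ≅ Z × Z/2.
  H_2: rank ker ∂_2 − rank ∂_3 = (18 − 18) − 0 = 0, and there is no ∂_3, so H_2 ≅ 0.

(K is a triangulation of the Klein bottle.)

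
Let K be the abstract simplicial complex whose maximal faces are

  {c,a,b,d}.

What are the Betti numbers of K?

b_0 = 1, b_1 = 0, b_2 = 0, b_3 = 0.

Order the vertices as a < b < c < d. Listing each simplex with vertices in this order, K has dimension 3 with simplices:

  0-simplices (4): a, b, c, d
  1-simplices (6): ab, ac, ad, bc, bd, cd
  2-simplices (4): abc, abd, acd, bcd
  3-simplices (1): abcd

so the chain groups are C_0 ≅ Z^4, C_1 ≅ Z^6, C_2 ≅ Z^4, C_3 ≅ Z^1.

∂_1: C_1 → C_0 is given by ∂[p,q] = [q] − [p]. For instance
  ∂ac = c − a.
The 4×6 boundary matrix has rank 3 and Smith normal form diag(1,1,1).

∂_2: C_2 → C_1 maps a triangle to the signed sum of its edges. For instance
  ∂abc = bc − ac + ab,
  ∂abd = bd − ad + ab.
This gives a 6×4 integer matrix of rank 3; reducing to Smith normal form yields diagonal entries (1,1,1).

The boundary map ∂_3: C_3 → C_2 sends each 3-simplex σ to the alternating sum Σ_i (−1)^i (σ with its i-th vertex removed). For instance
  ∂abcd = bcd − acd + abd − abc.
The 4×1 boundary matrix has rank 1 and Smith normal form diag(1).

Now H_k = ker ∂_k / im ∂_{k+1}, so:

  H_0: rank C_0 − rank ∂_1 = 4 − 3 = 1, and the invariant factors of ∂_1 are all 1, so H_0 = Z.
  H_1: rank ker ∂_1 − rank ∂_2 = (6 − 3) − 3 = 0, and the invariant factors of ∂_2 are all 1, so H_1 = 0.
  H_2: rank ker ∂_2 − rank ∂_3 = (4 − 3) − 1 = 0, and the invariant factors of ∂_3 are all 1, so H_2 = 0.
  H_3: rank ker ∂_3 − rank ∂_4 = (1 − 1) − 0 = 0, and there is no ∂_4, so H_3 = 0.

(K is a triangulation of the 3-simplex.)

Hence the Betti numbers are b_0 = 1, b_1 = 0, b_2 = 0, b_3 = 0.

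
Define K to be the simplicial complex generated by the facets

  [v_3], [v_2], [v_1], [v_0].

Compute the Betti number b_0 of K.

b_0 = 4.

Fix the vertex order v_0 < v_1 < v_2 < v_3 and write every simplex with vertices in increasing order. Then dim K = 0 and the simplices of K are:

  0-simplices (4): [v_0], [v_1], [v_2], [v_3]

giving chain groups C_0 ≅ Z^4.

Computing H_k = (kernel of ∂_k) / (image of ∂_{k+1}):

  H_0: rank C_0 − rank ∂_1 = 4 − 0 = 4, and there is no ∂_1, so H_0 ≅ Z^4.

Hence the Betti numbers are b_0 = 4.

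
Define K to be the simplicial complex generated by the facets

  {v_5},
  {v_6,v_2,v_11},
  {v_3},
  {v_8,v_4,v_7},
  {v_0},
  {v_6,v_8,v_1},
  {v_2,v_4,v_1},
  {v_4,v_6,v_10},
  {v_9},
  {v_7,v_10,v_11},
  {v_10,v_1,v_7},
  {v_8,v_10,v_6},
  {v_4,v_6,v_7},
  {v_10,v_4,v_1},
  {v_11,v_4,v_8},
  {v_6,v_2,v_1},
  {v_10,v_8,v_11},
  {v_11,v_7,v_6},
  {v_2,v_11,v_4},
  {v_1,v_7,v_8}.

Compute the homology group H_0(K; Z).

H_0 = Z^5.

We work with the vertex ordering v_0 < v_1 < v_2 < v_3 < v_4 < v_5 < v_6 < v_7 < v_8 < v_9 < v_10 < v_11. The simplices of K, each written with vertices in increasing order, are:

  0-simplices (12): [v_0], [v_1], [v_2], [v_3], [v_4], [v_5], [v_6], [v_7], [v_8], [v_9], [v_10], [v_11]
  1-simplices (24): (24 of them)
  2-simplices (16): (16 of them)

Hence C_0 ≅ Z^12, C_1 ≅ Z^24, C_2 ≅ Z^16.

The boundary map ∂_1: C_1 → C_0 sends each edge [p,q] (with p < q) to q − p. For instance
  ∂[v_6,v_10] = [v_10] − [v_6].
As a 12×24 matrix over Z this has rank 7, with invariant factors (1,1,1,1,1,1,1).

The boundary map ∂_2: C_2 → C_1 sends each 2-simplex [p,q,r] to [q,r] − [p,r] + [p,q]. For instance
  ∂[v_1,v_4,v_10] = [v_4,v_10] − [v_1,v_10] + [v_1,v_4],
  ∂[v_8,v_10,v_11] = [v_10,v_11] − [v_8,v_11] + [v_8,v_10].
This gives a 24×16 integer matrix of rank 15; reducing to Smith normal form yields diagonal entries (1,1,1,1,1,1,1,1,1,1,1,1,1,1,1).

From H_k ≅ ker(∂_k) / im(∂_{k+1}) we obtain:

  H_0: rank C_0 − rank ∂_1 = 12 − 7 = 5, and the invariant factors of ∂_1 are all 1, so H_0 ≅ Z^5.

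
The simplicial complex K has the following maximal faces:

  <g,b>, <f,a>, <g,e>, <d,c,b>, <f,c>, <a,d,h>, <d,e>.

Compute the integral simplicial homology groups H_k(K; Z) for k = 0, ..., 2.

H_0 ≅ Z,  H_1 ≅ Z^2,  H_2 = 0.

K has 8 vertices, 11 edges, 2 triangles.
rank ∂_0 = 0, rank ∂_1 = 7 ⇒ b_0 = 8 − 0 − 7 = 1; all invariant factors of ∂_1 are 1 so no torsion. So H_0 ≅ Z.
rank ∂_1 = 7, rank ∂_2 = 2 ⇒ b_1 = 11 − 7 − 2 = 2; all invariant factors of ∂_2 are 1 so no torsion. So H_1 ≅ Z^2.
rank ∂_2 = 2, rank ∂_3 = 0 ⇒ b_2 = 2 − 2 − 0 = 0. So H_2 ≅ 0.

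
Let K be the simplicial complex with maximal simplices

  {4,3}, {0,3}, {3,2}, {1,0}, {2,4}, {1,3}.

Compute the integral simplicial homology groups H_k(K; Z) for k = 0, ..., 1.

Fix the vertex order 0 < 1 < 2 < 3 < 4 and write every simplex with vertices in increasing order. Then dim K = 1 and the simplices of K are:

  0-simplices (5): [0], [1], [2], [3], [4]
  1-simplices (6): [0,1], [0,3], [1,3], [2,3], [2,4], [3,4]

giving chain groups C_0 ≅ Z^5, C_1 ≅ Z^6.

The boundary map ∂_1: C_1 → C_0 sends each edge [p,q] (with p < q) to q − p. For instance
  ∂[0,1] = [1] − [0].
The 5×6 boundary matrix has rank 4 and Smith normal form diag(1,1,1,1).

Now H_k = ker ∂_k / im ∂_{k+1}, so:

  H_0: rank C_0 − rank ∂_1 = 5 − 4 = 1, and the invariant factors of ∂_1 are all 1, so H_0 = Z.
  H_1: rank ker ∂_1 − rank ∂_2 = (6 − 4) − 0 = 2, and there is no ∂_2, so H_1 = Z^2.

As a check, the Euler characteristic is 5 − 6 = -1, which agrees with 1 − 2 = -1.

H_0 = Z,  H_1 = Z^2.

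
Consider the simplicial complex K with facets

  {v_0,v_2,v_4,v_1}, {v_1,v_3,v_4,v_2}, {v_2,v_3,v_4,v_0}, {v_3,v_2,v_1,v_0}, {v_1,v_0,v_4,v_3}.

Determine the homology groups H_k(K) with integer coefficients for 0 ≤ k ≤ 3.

Order the vertices as v_0 < v_1 < v_2 < v_3 < v_4. Listing each simplex with vertices in this order, K has dimension 3 with simplices:

  0-simplices (5): [v_0], [v_1], [v_2], [v_3], [v_4]
  1-simplices (10): [v_0,v_1], [v_0,v_2], [v_0,v_3], [v_0,v_4], [v_1,v_2], [v_1,v_3], [v_1,v_4], [v_2,v_3], [v_2,v_4], [v_3,v_4]
  2-simplices (10): [v_0,v_1,v_2], [v_0,v_1,v_3], [v_0,v_1,v_4], [v_0,v_2,v_3], [v_0,v_2,v_4], [v_0,v_3,v_4], [v_1,v_2,v_3], [v_1,v_2,v_4], [v_1,v_3,v_4], [v_2,v_3,v_4]
  3-simplices (5): [v_0,v_1,v_2,v_3], [v_0,v_1,v_2,v_4], [v_0,v_1,v_3,v_4], [v_0,v_2,v_3,v_4], [v_1,v_2,v_3,v_4]

so the chain groups are C_0 ≅ Z^5, C_1 ≅ Z^10, C_2 ≅ Z^10, C_3 ≅ Z^5.

Boundary ∂_1: C_1 → C_0 sends each edge [p,q] (with p < q) to q − p. For instance
  ∂[v_1,v_3] = [v_3] − [v_1].
The 5×10 boundary matrix has rank 4 and Smith normal form diag(1,1,1,1).

Boundary ∂_2: C_2 → C_1 sends each 2-simplex [p,q,r] to [q,r] − [p,r] + [p,q]. For instance
  ∂[v_2,v_3,v_4] = [v_3,v_4] − [v_2,v_4] + [v_2,v_3],
  ∂[v_1,v_2,v_3] = [v_2,v_3] − [v_1,v_3] + [v_1,v_2].
The 10×10 boundary matrix has rank 6 and Smith normal form diag(1,1,1,1,1,1).

The boundary map ∂_3: C_3 → C_2 sends each 3-simplex σ to the alternating sum Σ_i (−1)^i (σ with its i-th vertex removed). For instance
  ∂[v_0,v_2,v_3,v_4] = [v_2,v_3,v_4] − [v_0,v_3,v_4] + [v_0,v_2,v_4] − [v_0,v_2,v_3],
  ∂[v_0,v_1,v_2,v_4] = [v_1,v_2,v_4] − [v_0,v_2,v_4] + [v_0,v_1,v_4] − [v_0,v_1,v_2].
As a 10×5 matrix over Z this has rank 4, with invariant factors (1,1,1,1).

Reading off H_k = ker ∂_k / im ∂_{k+1}:

  H_0: rank C_0 − rank ∂_1 = 5 − 4 = 1, and the invariant factors of ∂_1 are all 1, so H_0 = Z.
  H_1: rank ker ∂_1 − rank ∂_2 = (10 − 4) − 6 = 0, and the invariant factors of ∂_2 are all 1, so H_1 = 0.
  H_2: rank ker ∂_2 − rank ∂_3 = (10 − 6) − 4 = 0, and the invariant factors of ∂_3 are all 1, so H_2 = 0.
  H_3: rank ker ∂_3 − rank ∂_4 = (5 − 4) − 0 = 1, and there is no ∂_4, so H_3 = Z.

H_0 = Z,  H_1 = 0,  H_2 = 0,  H_3 = Z.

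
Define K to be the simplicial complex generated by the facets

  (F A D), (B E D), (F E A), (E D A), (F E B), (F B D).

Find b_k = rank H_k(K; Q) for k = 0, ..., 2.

Order the vertices as A < B < D < E < F. Listing each simplex with vertices in this order, K has dimension 2 with simplices:

  0-simplices (5): A, B, D, E, F
  1-simplices (9): AD, AE, AF, BD, BE, BF, DE, DF, EF
  2-simplices (6): ADE, ADF, AEF, BDE, BDF, BEF

Hence C_0 ≅ Z^5, C_1 ≅ Z^9, C_2 ≅ Z^6.

∂_1: C_1 → C_0 maps an edge to its endpoints' difference, ∂[p,q] = q − p. For instance
  ∂DF = F − D.
As a 5×9 matrix over Z this has rank 4, with invariant factors (1,1,1,1).

Boundary ∂_2: C_2 → C_1 maps a triangle to the signed sum of its edges. For instance
  ∂BDE = DE − BE + BD,
  ∂ADF = DF − AF + AD.
The resulting 9×6 matrix has rank 5, and its Smith normal form has invariant factors (1,1,1,1,1).

From H_k ≅ ker(∂_k) / im(∂_{k+1}) we obtain:

  H_0: rank C_0 − rank ∂_1 = 5 − 4 = 1, and the invariant factors of ∂_1 are all 1, so H_0 ≅ Z.
  H_1: rank ker ∂_1 − rank ∂_2 = (9 − 4) − 5 = 0, and the invariant factors of ∂_2 are all 1, so H_1 ≅ 0.
  H_2: rank ker ∂_2 − rank ∂_3 = (6 − 5) − 0 = 1, and there is no ∂_3, so H_2 ≅ Z.

As a check, the Euler characteristic is 5 − 9 + 6 = 2, which agrees with 1 − 0 + 1 = 2.

Hence the Betti numbers are b_0 = 1, b_1 = 0, b_2 = 1.

b_0 = 1, b_1 = 0, b_2 = 1.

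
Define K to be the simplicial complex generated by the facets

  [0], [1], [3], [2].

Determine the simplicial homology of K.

We work with the vertex ordering 0 < 1 < 2 < 3. The simplices of K, each written with vertices in increasing order, are:

  0-simplices (4): [0], [1], [2], [3]

so the chain groups are C_0 ≅ Z^4.

From H_k ≅ ker(∂_k) / im(∂_{k+1}) we obtain:

  H_0: rank C_0 − rank ∂_1 = 4 − 0 = 4, and there is no ∂_1, so H_0 ≅ Z^4.

H_0 ≅ Z^4.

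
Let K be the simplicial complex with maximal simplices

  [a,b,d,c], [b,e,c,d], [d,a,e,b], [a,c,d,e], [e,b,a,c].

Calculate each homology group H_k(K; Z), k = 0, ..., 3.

We work with the vertex ordering a < b < c < d < e. The simplices of K, each written with vertices in increasing order, are:

  0-simplices (5): a, b, c, d, e
  1-simplices (10): ab, ac, ad, ae, bc, bd, be, cd, ce, de
  2-simplices (10): abc, abd, abe, acd, ace, ade, bcd, bce, bde, cde
  3-simplices (5): abcd, abce, abde, acde, bcde

so the chain groups are C_0 ≅ Z^5, C_1 ≅ Z^10, C_2 ≅ Z^10, C_3 ≅ Z^5.

∂_1: C_1 → C_0 is given by ∂[p,q] = [q] − [p]. For instance
  ∂de = e − d.
As a 5×10 matrix over Z this has rank 4, with invariant factors (1,1,1,1).

∂_2: C_2 → C_1 acts by ∂[p,q,r] = [q,r] − [p,r] + [p,q]. For instance
  ∂cde = de − ce + cd,
  ∂abe = be − ae + ab.
This gives a 10×10 integer matrix of rank 6; reducing to Smith normal form yields diagonal entries (1,1,1,1,1,1).

The boundary map ∂_3: C_3 → C_2 sends each 3-simplex σ to the alternating sum Σ_i (−1)^i (σ with its i-th vertex removed). For instance
  ∂bcde = cde − bde + bce − bcd,
  ∂abcd = bcd − acd + abd − abc.
This gives a 10×5 integer matrix of rank 4; reducing to Smith normal form yields diagonal entries (1,1,1,1).

From H_k ≅ ker(∂_k) / im(∂_{k+1}) we obtain:

  H_0: rank C_0 − rank ∂_1 = 5 − 4 = 1, and the invariant factors of ∂_1 are all 1, so H_0 = Z.
  H_1: rank ker ∂_1 − rank ∂_2 = (10 − 4) − 6 = 0, and the invariant factors of ∂_2 are all 1, so H_1 = 0.
  H_2: rank ker ∂_2 − rank ∂_3 = (10 − 6) − 4 = 0, and the invariant factors of ∂_3 are all 1, so H_2 = 0.
  H_3: rank ker ∂_3 − rank ∂_4 = (5 − 4) − 0 = 1, and there is no ∂_4, so H_3 = Z.

As a check, the Euler characteristic is 5 − 10 + 10 − 5 = 0, which agrees with 1 − 0 + 0 − 1 = 0.
(K is a triangulation of the 3-sphere S^3.)

H_0 ≅ Z,  H_1 = 0,  H_2 = 0,  H_3 ≅ Z.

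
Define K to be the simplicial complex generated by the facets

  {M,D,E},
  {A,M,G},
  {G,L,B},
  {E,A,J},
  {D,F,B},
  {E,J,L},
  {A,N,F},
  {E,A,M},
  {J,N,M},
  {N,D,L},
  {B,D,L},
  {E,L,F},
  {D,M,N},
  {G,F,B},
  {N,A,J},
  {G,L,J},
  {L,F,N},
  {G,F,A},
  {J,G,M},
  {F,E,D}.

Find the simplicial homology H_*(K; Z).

H_0 = Z,  H_1 = Z ⊕ Z/2,  H_2 = 0.

Fix the vertex order A < B < D < E < F < G < J < L < M < N and write every simplex with vertices in increasing order. Then dim K = 2 and the simplices of K are:

  0-simplices (10): A, B, D, E, F, G, J, L, M, N
  1-simplices (30): AE, AF, AG, AJ, AM, AN, BD, BF, BG, BL, DE, DF, DL, DM, DN, EF, EJ, EL, EM, FG, FL, FN, GJ, GL, GM, JL, JM, JN, LN, MN
  2-simplices (20): AEJ, AEM, AFG, AFN, AGM, AJN, BDF, BDL, BFG, BGL, DEF, DEM, DLN, DMN, EFL, EJL, FLN, GJL, GJM, JMN

Hence C_0 ≅ Z^10, C_1 ≅ Z^30, C_2 ≅ Z^20.

The boundary map ∂_1: C_1 → C_0 sends each edge [p,q] (with p < q) to q − p.
The resulting 10×30 matrix has rank 9, and its Smith normal form has invariant factors (1,1,1,1,1,1,1,1,1).

The boundary map ∂_2: C_2 → C_1 maps a triangle to the signed sum of its edges. For instance
  ∂EJL = JL − EL + EJ,
  ∂JMN = MN − JN + JM.
The 30×20 boundary matrix has rank 20 and Smith normal form diag(1,1,1,1,1,1,1,1,1,1,1,1,1,1,1,1,1,1,1,2).

From H_k ≅ ker(∂_k) / im(∂_{k+1}) we obtain:

  H_0: rank C_0 − rank ∂_1 = 10 − 9 = 1, and the invariant factors of ∂_1 are all 1, so H_0 = Z.
  H_1: rank ker ∂_1 − rank ∂_2 = (30 − 9) − 20 = 1, and ∂_2 has invariant factor 2 > 1, so H_1 = Z ⊕ Z/2.
  H_2: rank ker ∂_2 − rank ∂_3 = (20 − 20) − 0 = 0, and there is no ∂_3, so H_2 = 0.

As a check, the Euler characteristic is 10 − 30 + 20 = 0, which agrees with 1 − 1 + 0 = 0.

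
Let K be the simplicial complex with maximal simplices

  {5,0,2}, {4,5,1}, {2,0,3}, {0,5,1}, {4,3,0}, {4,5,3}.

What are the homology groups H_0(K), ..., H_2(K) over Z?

H_0 ≅ Z,  H_1 ≅ Z,  H_2 = 0.

Take the total order 0 < 1 < 2 < 3 < 4 < 5 on the vertex set. Then K (dimension 2) consists of the simplices:

  0-simplices (6): [0], [1], [2], [3], [4], [5]
  1-simplices (12): [0,1], [0,2], [0,3], [0,4], [0,5], [1,4], [1,5], [2,3], [2,5], [3,4], [3,5], [4,5]
  2-simplices (6): [0,1,5], [0,2,3], [0,2,5], [0,3,4], [1,4,5], [3,4,5]

so the chain groups are C_0 ≅ Z^6, C_1 ≅ Z^12, C_2 ≅ Z^6.

Boundary ∂_1: C_1 → C_0 is given by ∂[p,q] = [q] − [p].
As a 6×12 matrix over Z this has rank 5, with invariant factors (1,1,1,1,1).

Boundary ∂_2: C_2 → C_1 acts by ∂[p,q,r] = [q,r] − [p,r] + [p,q]. For instance
  ∂[0,2,5] = [2,5] − [0,5] + [0,2],
  ∂[3,4,5] = [4,5] − [3,5] + [3,4].
This gives a 12×6 integer matrix of rank 6; reducing to Smith normal form yields diagonal entries (1,1,1,1,1,1).

Reading off H_k = ker ∂_k / im ∂_{k+1}:

  H_0: rank C_0 − rank ∂_1 = 6 − 5 = 1, and the invariant factors of ∂_1 are all 1, so H_0 ≅ Z.
  H_1: rank ker ∂_1 − rank ∂_2 = (12 − 5) − 6 = 1, and the invariant factors of ∂_2 are all 1, so H_1 ≅ Z.
  H_2: rank ker ∂_2 − rank ∂_3 = (6 − 6) − 0 = 0, and there is no ∂_3, so H_2 ≅ 0.

As a check, the Euler characteristic is 6 − 12 + 6 = 0, which agrees with 1 − 1 + 0 = 0.
(K is a triangulation of the cylinder S^1 x I.)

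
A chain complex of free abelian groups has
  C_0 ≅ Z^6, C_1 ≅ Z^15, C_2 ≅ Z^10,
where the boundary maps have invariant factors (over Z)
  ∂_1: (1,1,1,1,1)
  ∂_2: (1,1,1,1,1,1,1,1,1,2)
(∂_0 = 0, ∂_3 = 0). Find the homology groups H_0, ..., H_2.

H_0: b_0 = 6 − 0 − 5 = 1; torsion from ∂_1 factors > 1: none. So H_0 = Z.
H_1: b_1 = 15 − 5 − 10 = 0; torsion from ∂_2 factors > 1: [2]. So H_1 = Z/2.
H_2: b_2 = 10 − 10 − 0 = 0; torsion from ∂_3 factors > 1: none. So H_2 = 0.

H_0 = Z,  H_1 = Z/2,  H_2 = 0.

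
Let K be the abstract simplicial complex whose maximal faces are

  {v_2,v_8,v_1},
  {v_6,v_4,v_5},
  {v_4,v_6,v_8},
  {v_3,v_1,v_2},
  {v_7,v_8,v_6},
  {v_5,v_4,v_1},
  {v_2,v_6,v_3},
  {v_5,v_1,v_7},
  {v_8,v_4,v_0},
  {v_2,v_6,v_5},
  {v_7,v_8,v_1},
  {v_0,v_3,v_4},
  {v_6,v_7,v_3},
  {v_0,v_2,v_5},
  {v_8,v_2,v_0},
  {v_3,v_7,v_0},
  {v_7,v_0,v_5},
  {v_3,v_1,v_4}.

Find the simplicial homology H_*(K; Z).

We work with the vertex ordering v_0 < v_1 < v_2 < v_3 < v_4 < v_5 < v_6 < v_7 < v_8. The simplices of K, each written with vertices in increasing order, are:

  0-simplices (9): [v_0], [v_1], [v_2], [v_3], [v_4], [v_5], [v_6], [v_7], [v_8]
  1-simplices (27): (27 of them)
  2-simplices (18): (18 of them)

so the chain groups are C_0 ≅ Z^9, C_1 ≅ Z^27, C_2 ≅ Z^18.

Boundary ∂_1: C_1 → C_0 sends each edge [p,q] (with p < q) to q − p. For instance
  ∂[v_2,v_8] = [v_8] − [v_2].
As a 9×27 matrix over Z this has rank 8, with invariant factors (1,1,1,1,1,1,1,1).

Boundary ∂_2: C_2 → C_1 sends each 2-simplex [p,q,r] to [q,r] − [p,r] + [p,q]. For instance
  ∂[v_1,v_5,v_7] = [v_5,v_7] − [v_1,v_7] + [v_1,v_5],
  ∂[v_1,v_2,v_8] = [v_2,v_8] − [v_1,v_8] + [v_1,v_2].
The 27×18 boundary matrix has rank 17 and Smith normal form diag(1,1,1,1,1,1,1,1,1,1,1,1,1,1,1,1,1).

Reading off H_k = ker ∂_k / im ∂_{k+1}:

  H_0: rank C_0 − rank ∂_1 = 9 − 8 = 1, and the invariant factors of ∂_1 are all 1, so H_0 = Z.
  H_1: rank ker ∂_1 − rank ∂_2 = (27 − 8) − 17 = 2, and the invariant factors of ∂_2 are all 1, so H_1 = Z^2.
  H_2: rank ker ∂_2 − rank ∂_3 = (18 − 17) − 0 = 1, and there is no ∂_3, so H_2 = Z.

H_0 ≅ Z,  H_1 ≅ Z^2,  H_2 ≅ Z.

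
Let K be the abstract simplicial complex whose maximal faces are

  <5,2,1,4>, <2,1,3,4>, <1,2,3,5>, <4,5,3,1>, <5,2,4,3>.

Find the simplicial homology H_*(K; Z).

H_0 = Z,  H_1 = 0,  H_2 = 0,  H_3 = Z.

Take the total order 1 < 2 < 3 < 4 < 5 on the vertex set. Then K (dimension 3) consists of the simplices:

  0-simplices (5): [1], [2], [3], [4], [5]
  1-simplices (10): [1,2], [1,3], [1,4], [1,5], [2,3], [2,4], [2,5], [3,4], [3,5], [4,5]
  2-simplices (10): [1,2,3], [1,2,4], [1,2,5], [1,3,4], [1,3,5], [1,4,5], [2,3,4], [2,3,5], [2,4,5], [3,4,5]
  3-simplices (5): [1,2,3,4], [1,2,3,5], [1,2,4,5], [1,3,4,5], [2,3,4,5]

so the chain groups are C_0 ≅ Z^5, C_1 ≅ Z^10, C_2 ≅ Z^10, C_3 ≅ Z^5.

∂_1: C_1 → C_0 maps an edge to its endpoints' difference, ∂[p,q] = q − p. For instance
  ∂[4,5] = [5] − [4].
This gives a 5×10 integer matrix of rank 4; reducing to Smith normal form yields diagonal entries (1,1,1,1).

Boundary ∂_2: C_2 → C_1 acts by ∂[p,q,r] = [q,r] − [p,r] + [p,q]. For instance
  ∂[1,2,4] = [2,4] − [1,4] + [1,2],
  ∂[1,3,4] = [3,4] − [1,4] + [1,3].
The 10×10 boundary matrix has rank 6 and Smith normal form diag(1,1,1,1,1,1).

∂_3: C_3 → C_2 sends each 3-simplex σ to the alternating sum Σ_i (−1)^i (σ with its i-th vertex removed). For instance
  ∂[1,3,4,5] = [3,4,5] − [1,4,5] + [1,3,5] − [1,3,4],
  ∂[1,2,3,5] = [2,3,5] − [1,3,5] + [1,2,5] − [1,2,3].
The resulting 10×5 matrix has rank 4, and its Smith normal form has invariant factors (1,1,1,1).

Reading off H_k = ker ∂_k / im ∂_{k+1}:

  H_0: rank C_0 − rank ∂_1 = 5 − 4 = 1, and the invariant factors of ∂_1 are all 1, so H_0 ≅ Z.
  H_1: rank ker ∂_1 − rank ∂_2 = (10 − 4) − 6 = 0, and the invariant factors of ∂_2 are all 1, so H_1 ≅ 0.
  H_2: rank ker ∂_2 − rank ∂_3 = (10 − 6) − 4 = 0, and the invariant factors of ∂_3 are all 1, so H_2 ≅ 0.
  H_3: rank ker ∂_3 − rank ∂_4 = (5 − 4) − 0 = 1, and there is no ∂_4, so H_3 ≅ Z.

As a check, the Euler characteristic is 5 − 10 + 10 − 5 = 0, which agrees with 1 − 0 + 0 − 1 = 0.
(K is a triangulation of the 3-sphere S^3.)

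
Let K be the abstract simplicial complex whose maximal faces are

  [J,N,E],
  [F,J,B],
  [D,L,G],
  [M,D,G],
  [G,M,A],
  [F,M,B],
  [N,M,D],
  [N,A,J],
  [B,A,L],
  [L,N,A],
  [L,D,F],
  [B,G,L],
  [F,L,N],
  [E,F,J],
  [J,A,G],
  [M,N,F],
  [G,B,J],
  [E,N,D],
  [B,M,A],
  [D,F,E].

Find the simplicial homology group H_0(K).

H_0 = Z.

Fix the vertex order A < B < D < E < F < G < J < L < M < N and write every simplex with vertices in increasing order. Then dim K = 2 and the simplices of K are:

  0-simplices (10): A, B, D, E, F, G, J, L, M, N
  1-simplices (30): AB, AG, AJ, AL, AM, AN, BF, BG, BJ, BL, BM, DE, DF, DG, DL, DM, DN, EF, EJ, EN, FJ, FL, FM, FN, GJ, GL, GM, JN, LN, MN
  2-simplices (20): ABL, ABM, AGJ, AGM, AJN, ALN, BFJ, BFM, BGJ, BGL, DEF, DEN, DFL, DGL, DGM, DMN, EFJ, EJN, FLN, FMN

so the chain groups are C_0 ≅ Z^10, C_1 ≅ Z^30, C_2 ≅ Z^20.

Boundary ∂_1: C_1 → C_0 maps an edge to its endpoints' difference, ∂[p,q] = q − p. For instance
  ∂BJ = J − B.
This gives a 10×30 integer matrix of rank 9; reducing to Smith normal form yields diagonal entries (1,1,1,1,1,1,1,1,1).

∂_2: C_2 → C_1 sends each 2-simplex [p,q,r] to [q,r] − [p,r] + [p,q]. For instance
  ∂BFJ = FJ − BJ + BF,
  ∂DEF = EF − DF + DE.
This gives a 30×20 integer matrix of rank 20; reducing to Smith normal form yields diagonal entries (1,1,1,1,1,1,1,1,1,1,1,1,1,1,1,1,1,1,1,2).

Reading off H_k = ker ∂_k / im ∂_{k+1}:

  H_0: rank C_0 − rank ∂_1 = 10 − 9 = 1, and the invariant factors of ∂_1 are all 1, so H_0 = Z.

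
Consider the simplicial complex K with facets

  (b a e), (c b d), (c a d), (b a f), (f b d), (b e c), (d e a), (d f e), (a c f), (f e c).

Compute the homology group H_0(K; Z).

Order the vertices as a < b < c < d < e < f. Listing each simplex with vertices in this order, K has dimension 2 with simplices:

  0-simplices (6): a, b, c, d, e, f
  1-simplices (15): ab, ac, ad, ae, af, bc, bd, be, bf, cd, ce, cf, de, df, ef
  2-simplices (10): abe, abf, acd, acf, ade, bcd, bce, bdf, cef, def

Hence C_0 ≅ Z^6, C_1 ≅ Z^15, C_2 ≅ Z^10.

∂_1: C_1 → C_0 is given by ∂[p,q] = [q] − [p]. For instance
  ∂be = e − b.
The resulting 6×15 matrix has rank 5, and its Smith normal form has invariant factors (1,1,1,1,1).

∂_2: C_2 → C_1 maps a triangle to the signed sum of its edges. For instance
  ∂bce = ce − be + bc,
  ∂ade = de − ae + ad.
This gives a 15×10 integer matrix of rank 10; reducing to Smith normal form yields diagonal entries (1,1,1,1,1,1,1,1,1,2).

Reading off H_k = ker ∂_k / im ∂_{k+1}:

  H_0: rank C_0 − rank ∂_1 = 6 − 5 = 1, and the invariant factors of ∂_1 are all 1, so H_0 ≅ Z.

H_0 = Z.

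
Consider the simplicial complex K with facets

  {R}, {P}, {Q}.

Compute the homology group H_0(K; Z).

K has 3 vertices.
rank ∂_0 = 0, rank ∂_1 = 0 ⇒ b_0 = 3 − 0 − 0 = 3. So H_0 ≅ Z^3.

H_0 = Z^3.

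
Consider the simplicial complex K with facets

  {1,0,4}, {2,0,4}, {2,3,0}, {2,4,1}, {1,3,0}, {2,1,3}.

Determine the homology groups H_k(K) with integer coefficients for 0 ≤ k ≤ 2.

Order the vertices as 0 < 1 < 2 < 3 < 4. Listing each simplex with vertices in this order, K has dimension 2 with simplices:

  0-simplices (5): [0], [1], [2], [3], [4]
  1-simplices (9): [0,1], [0,2], [0,3], [0,4], [1,2], [1,3], [1,4], [2,3], [2,4]
  2-simplices (6): [0,1,3], [0,1,4], [0,2,3], [0,2,4], [1,2,3], [1,2,4]

giving chain groups C_0 ≅ Z^5, C_1 ≅ Z^9, C_2 ≅ Z^6.

∂_1: C_1 → C_0 is given by ∂[p,q] = [q] − [p].
The resulting 5×9 matrix has rank 4, and its Smith normal form has invariant factors (1,1,1,1).

Boundary ∂_2: C_2 → C_1 sends each 2-simplex [p,q,r] to [q,r] − [p,r] + [p,q]. For instance
  ∂[0,1,3] = [1,3] − [0,3] + [0,1],
  ∂[0,2,3] = [2,3] − [0,3] + [0,2].
The resulting 9×6 matrix has rank 5, and its Smith normal form has invariant factors (1,1,1,1,1).

Computing H_k = (kernel of ∂_k) / (image of ∂_{k+1}):

  H_0: rank C_0 − rank ∂_1 = 5 − 4 = 1, and the invariant factors of ∂_1 are all 1, so H_0 = Z.
  H_1: rank ker ∂_1 − rank ∂_2 = (9 − 4) − 5 = 0, and the invariant factors of ∂_2 are all 1, so H_1 = 0.
  H_2: rank ker ∂_2 − rank ∂_3 = (6 − 5) − 0 = 1, and there is no ∂_3, so H_2 = Z.

As a check, the Euler characteristic is 5 − 9 + 6 = 2, which agrees with 1 − 0 + 1 = 2.

H_0 = Z,  H_1 = 0,  H_2 = Z.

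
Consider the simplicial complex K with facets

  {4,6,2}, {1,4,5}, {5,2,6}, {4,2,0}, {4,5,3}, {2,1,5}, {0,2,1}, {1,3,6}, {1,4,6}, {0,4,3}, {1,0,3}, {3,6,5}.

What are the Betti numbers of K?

K has 7 vertices, 18 edges, 12 triangles.
rank ∂_0 = 0, rank ∂_1 = 6 ⇒ b_0 = 7 − 0 − 6 = 1; all invariant factors of ∂_1 are 1 so no torsion. So H_0 ≅ Z.
rank ∂_1 = 6, rank ∂_2 = 12 ⇒ b_1 = 18 − 6 − 12 = 0; ∂_2 has invariant factor(s) [2] giving torsion. So H_1 ≅ Z/2.
rank ∂_2 = 12, rank ∂_3 = 0 ⇒ b_2 = 12 − 12 − 0 = 0. So H_2 ≅ 0.

b_0 = 1, b_1 = 0, b_2 = 0.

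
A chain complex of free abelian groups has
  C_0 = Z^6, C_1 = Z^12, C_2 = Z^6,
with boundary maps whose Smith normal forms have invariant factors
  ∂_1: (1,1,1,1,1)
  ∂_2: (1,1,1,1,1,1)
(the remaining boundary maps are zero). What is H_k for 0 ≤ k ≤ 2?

H_0: b_0 = 6 − 0 − 5 = 1; torsion from ∂_1 factors > 1: none. So H_0 ≅ Z.
H_1: b_1 = 12 − 5 − 6 = 1; torsion from ∂_2 factors > 1: none. So H_1 ≅ Z.
H_2: b_2 = 6 − 6 − 0 = 0; torsion from ∂_3 factors > 1: none. So H_2 ≅ 0.

H_0 ≅ Z,  H_1 ≅ Z,  H_2 = 0.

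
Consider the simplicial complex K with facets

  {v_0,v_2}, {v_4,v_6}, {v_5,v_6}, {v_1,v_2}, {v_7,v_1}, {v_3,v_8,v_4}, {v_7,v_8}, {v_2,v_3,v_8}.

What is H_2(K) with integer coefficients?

Take the total order v_0 < v_1 < v_2 < v_3 < v_4 < v_5 < v_6 < v_7 < v_8 on the vertex set. Then K (dimension 2) consists of the simplices:

  0-simplices (9): [v_0], [v_1], [v_2], [v_3], [v_4], [v_5], [v_6], [v_7], [v_8]
  1-simplices (11): [v_0,v_2], [v_1,v_2], [v_1,v_7], [v_2,v_3], [v_2,v_8], [v_3,v_4], [v_3,v_8], [v_4,v_6], [v_4,v_8], [v_5,v_6], [v_7,v_8]
  2-simplices (2): [v_2,v_3,v_8], [v_3,v_4,v_8]

giving chain groups C_0 ≅ Z^9, C_1 ≅ Z^11, C_2 ≅ Z^2.

Boundary ∂_1: C_1 → C_0 maps an edge to its endpoints' difference, ∂[p,q] = q − p.
The 9×11 boundary matrix has rank 8 and Smith normal form diag(1,1,1,1,1,1,1,1).

∂_2: C_2 → C_1 acts by ∂[p,q,r] = [q,r] − [p,r] + [p,q]. For instance
  ∂[v_2,v_3,v_8] = [v_3,v_8] − [v_2,v_8] + [v_2,v_3],
  ∂[v_3,v_4,v_8] = [v_4,v_8] − [v_3,v_8] + [v_3,v_4].
The 11×2 boundary matrix has rank 2 and Smith normal form diag(1,1).

Reading off H_k = ker ∂_k / im ∂_{k+1}:

  H_2: rank ker ∂_2 − rank ∂_3 = (2 − 2) − 0 = 0, and there is no ∂_3, so H_2 ≅ 0.

H_2 ≅ 0.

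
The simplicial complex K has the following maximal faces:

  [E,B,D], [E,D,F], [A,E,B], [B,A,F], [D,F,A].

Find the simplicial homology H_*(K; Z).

H_0 = Z,  H_1 = Z,  H_2 = 0.

Order the vertices as A < B < D < E < F. Listing each simplex with vertices in this order, K has dimension 2 with simplices:

  0-simplices (5): A, B, D, E, F
  1-simplices (10): AB, AD, AE, AF, BD, BE, BF, DE, DF, EF
  2-simplices (5): ABE, ABF, ADF, BDE, DEF

Hence C_0 ≅ Z^5, C_1 ≅ Z^10, C_2 ≅ Z^5.

The boundary map ∂_1: C_1 → C_0 sends each edge [p,q] (with p < q) to q − p.
As a 5×10 matrix over Z this has rank 4, with invariant factors (1,1,1,1).

Boundary ∂_2: C_2 → C_1 maps a triangle to the signed sum of its edges. For instance
  ∂ABF = BF − AF + AB,
  ∂BDE = DE − BE + BD.
The 10×5 boundary matrix has rank 5 and Smith normal form diag(1,1,1,1,1).

Now H_k = ker ∂_k / im ∂_{k+1}, so:

  H_0: rank C_0 − rank ∂_1 = 5 − 4 = 1, and the invariant factors of ∂_1 are all 1, so H_0 ≅ Z.
  H_1: rank ker ∂_1 − rank ∂_2 = (10 − 4) − 5 = 1, and the invariant factors of ∂_2 are all 1, so H_1 ≅ Z.
  H_2: rank ker ∂_2 − rank ∂_3 = (5 − 5) − 0 = 0, and there is no ∂_3, so H_2 ≅ 0.

(K is a triangulation of the Möbius band.)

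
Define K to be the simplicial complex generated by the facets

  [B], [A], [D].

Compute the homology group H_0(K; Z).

H_0 = Z^3.

Order the vertices as A < B < D. Listing each simplex with vertices in this order, K has dimension 0 with simplices:

  0-simplices (3): A, B, D

giving chain groups C_0 ≅ Z^3.

Computing H_k = (kernel of ∂_k) / (image of ∂_{k+1}):

  H_0: rank C_0 − rank ∂_1 = 3 − 0 = 3, and there is no ∂_1, so H_0 ≅ Z^3.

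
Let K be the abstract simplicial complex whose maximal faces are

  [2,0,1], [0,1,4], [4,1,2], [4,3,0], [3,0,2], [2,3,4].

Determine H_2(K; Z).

Fix the vertex order 0 < 1 < 2 < 3 < 4 and write every simplex with vertices in increasing order. Then dim K = 2 and the simplices of K are:

  0-simplices (5): [0], [1], [2], [3], [4]
  1-simplices (9): [0,1], [0,2], [0,3], [0,4], [1,2], [1,4], [2,3], [2,4], [3,4]
  2-simplices (6): [0,1,2], [0,1,4], [0,2,3], [0,3,4], [1,2,4], [2,3,4]

giving chain groups C_0 ≅ Z^5, C_1 ≅ Z^9, C_2 ≅ Z^6.

The boundary map ∂_1: C_1 → C_0 maps an edge to its endpoints' difference, ∂[p,q] = q − p. For instance
  ∂[1,2] = [2] − [1].
The 5×9 boundary matrix has rank 4 and Smith normal form diag(1,1,1,1).

∂_2: C_2 → C_1 maps a triangle to the signed sum of its edges. For instance
  ∂[0,1,2] = [1,2] − [0,2] + [0,1],
  ∂[1,2,4] = [2,4] − [1,4] + [1,2].
As a 9×6 matrix over Z this has rank 5, with invariant factors (1,1,1,1,1).

From H_k ≅ ker(∂_k) / im(∂_{k+1}) we obtain:

  H_2: rank ker ∂_2 − rank ∂_3 = (6 − 5) − 0 = 1, and there is no ∂_3, so H_2 ≅ Z.

(K is a triangulation of the 2-sphere S^2.)

H_2 ≅ Z.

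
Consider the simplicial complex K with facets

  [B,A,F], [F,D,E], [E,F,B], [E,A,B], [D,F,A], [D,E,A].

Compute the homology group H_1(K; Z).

Fix the vertex order A < B < D < E < F and write every simplex with vertices in increasing order. Then dim K = 2 and the simplices of K are:

  0-simplices (5): A, B, D, E, F
  1-simplices (9): AB, AD, AE, AF, BE, BF, DE, DF, EF
  2-simplices (6): ABE, ABF, ADE, ADF, BEF, DEF

giving chain groups C_0 ≅ Z^5, C_1 ≅ Z^9, C_2 ≅ Z^6.

The boundary map ∂_1: C_1 → C_0 maps an edge to its endpoints' difference, ∂[p,q] = q − p. For instance
  ∂BF = F − B.
The resulting 5×9 matrix has rank 4, and its Smith normal form has invariant factors (1,1,1,1).

Boundary ∂_2: C_2 → C_1 maps a triangle to the signed sum of its edges. For instance
  ∂BEF = EF − BF + BE,
  ∂ABF = BF − AF + AB.
As a 9×6 matrix over Z this has rank 5, with invariant factors (1,1,1,1,1).

Now H_k = ker ∂_k / im ∂_{k+1}, so:

  H_1: rank ker ∂_1 − rank ∂_2 = (9 − 4) − 5 = 0, and the invariant factors of ∂_2 are all 1, so H_1 ≅ 0.

(K is a triangulation of the 2-sphere S^2.)

H_1 = 0.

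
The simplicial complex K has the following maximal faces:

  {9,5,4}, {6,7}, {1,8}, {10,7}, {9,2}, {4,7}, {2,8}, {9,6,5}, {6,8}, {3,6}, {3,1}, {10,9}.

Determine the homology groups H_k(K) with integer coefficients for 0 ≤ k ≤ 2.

H_0 = Z,  H_1 = Z^4,  H_2 = 0.

Fix the vertex order 1 < 2 < 3 < 4 < 5 < 6 < 7 < 8 < 9 < 10 and write every simplex with vertices in increasing order. Then dim K = 2 and the simplices of K are:

  0-simplices (10): [1], [2], [3], [4], [5], [6], [7], [8], [9], [10]
  1-simplices (15): [1,3], [1,8], [2,8], [2,9], [3,6], [4,5], [4,7], [4,9], [5,6], [5,9], [6,7], [6,8], [6,9], [7,10], [9,10]
  2-simplices (2): [4,5,9], [5,6,9]

Hence C_0 ≅ Z^10, C_1 ≅ Z^15, C_2 ≅ Z^2.

Boundary ∂_1: C_1 → C_0 maps an edge to its endpoints' difference, ∂[p,q] = q − p. For instance
  ∂[4,5] = [5] − [4].
As a 10×15 matrix over Z this has rank 9, with invariant factors (1,1,1,1,1,1,1,1,1).

Boundary ∂_2: C_2 → C_1 acts by ∂[p,q,r] = [q,r] − [p,r] + [p,q]. For instance
  ∂[4,5,9] = [5,9] − [4,9] + [4,5],
  ∂[5,6,9] = [6,9] − [5,9] + [5,6].
As a 15×2 matrix over Z this has rank 2, with invariant factors (1,1).

From H_k ≅ ker(∂_k) / im(∂_{k+1}) we obtain:

  H_0: rank C_0 − rank ∂_1 = 10 − 9 = 1, and the invariant factors of ∂_1 are all 1, so H_0 = Z.
  H_1: rank ker ∂_1 − rank ∂_2 = (15 − 9) − 2 = 4, and the invariant factors of ∂_2 are all 1, so H_1 = Z^4.
  H_2: rank ker ∂_2 − rank ∂_3 = (2 − 2) − 0 = 0, and there is no ∂_3, so H_2 = 0.

As a check, the Euler characteristic is 10 − 15 + 2 = -3, which agrees with 1 − 4 + 0 = -3.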